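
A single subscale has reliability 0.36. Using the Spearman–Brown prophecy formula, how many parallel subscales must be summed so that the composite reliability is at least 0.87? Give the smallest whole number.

12

k ≥ ρ*(1−ρ₁)/(ρ₁(1−ρ*)) = 0.87·0.64 / (0.36·0.13) = 11.897.
Smallest integer k = 12.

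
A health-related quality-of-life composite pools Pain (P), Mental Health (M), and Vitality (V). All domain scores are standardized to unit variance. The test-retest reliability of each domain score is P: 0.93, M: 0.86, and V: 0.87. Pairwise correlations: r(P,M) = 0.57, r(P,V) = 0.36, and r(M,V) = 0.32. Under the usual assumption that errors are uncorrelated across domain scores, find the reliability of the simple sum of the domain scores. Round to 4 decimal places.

0.9382

Var(P+M+V) = 3 + 2·[0.57 + 0.36 + 0.32] = 3 + 2.5 = 5.5.
With uncorrelated errors the cross-covariances are all true-score covariance, so they carry over unchanged; only the diagonal terms shrink to ρᵢσᵢ².
True-score variance = [0.93 + 0.86 + 0.87] + 2.5 = 2.66 + 2.5 = 5.16.
Reliability = 5.16 / 5.5 = 0.9382.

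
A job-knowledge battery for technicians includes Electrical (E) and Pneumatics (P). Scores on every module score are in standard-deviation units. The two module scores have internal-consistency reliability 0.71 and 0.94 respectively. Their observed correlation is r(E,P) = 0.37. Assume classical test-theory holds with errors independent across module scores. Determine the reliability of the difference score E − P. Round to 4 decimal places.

0.7222

Var(E−P) = 1 + 1 − 2·0.37 = 2 − 0.74 = 1.26.
Under uncorrelated errors the observed covariances equal the true-score covariances, so only the own-variance terms attenuate.
True-score variance = [0.71 + 0.94] − 0.74 = 1.65 − 0.74 = 0.91.
Reliability = 0.91 / 1.26 = 0.7222.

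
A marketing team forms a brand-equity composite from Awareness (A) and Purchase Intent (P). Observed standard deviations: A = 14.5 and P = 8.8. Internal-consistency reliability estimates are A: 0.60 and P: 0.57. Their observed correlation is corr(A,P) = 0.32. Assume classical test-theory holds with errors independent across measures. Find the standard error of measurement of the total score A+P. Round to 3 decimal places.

10.835

Var(total) = 287.69 + 81.664 = 369.354.
True-score variance = 170.291 + 81.664 = 251.955, so reliability = 0.6821.
Error variance = 369.354 − 251.955 = 117.399; SEM = √117.399 = 10.835.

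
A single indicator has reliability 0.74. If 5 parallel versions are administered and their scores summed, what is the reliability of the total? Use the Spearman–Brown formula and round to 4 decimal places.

0.9343

ρ_k = kρ / (1 + (k−1)ρ) = 5·0.74 / (1 + 4·0.74) = 3.700 / 3.960 = 0.9343.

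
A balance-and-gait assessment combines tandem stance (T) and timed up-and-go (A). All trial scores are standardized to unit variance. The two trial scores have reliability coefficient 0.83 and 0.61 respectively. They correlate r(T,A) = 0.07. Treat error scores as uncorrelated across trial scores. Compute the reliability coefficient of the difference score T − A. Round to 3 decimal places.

0.699

Var(T−A) = 1 + 1 − 2·0.07 = 2 − 0.14 = 1.86.
Because errors are independent across components, Cov(Tᵢ,Tⱼ) = Cov(Xᵢ,Xⱼ); the off-diagonal part of the true-score variance is the same as above.
True-score variance = [0.83 + 0.61] − 0.14 = 1.44 − 0.14 = 1.3.
Reliability = 1.3 / 1.86 = 0.699.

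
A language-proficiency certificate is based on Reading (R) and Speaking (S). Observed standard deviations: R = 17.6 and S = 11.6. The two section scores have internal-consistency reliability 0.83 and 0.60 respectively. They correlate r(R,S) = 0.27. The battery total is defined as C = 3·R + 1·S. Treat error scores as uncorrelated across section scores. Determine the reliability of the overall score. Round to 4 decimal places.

Var(C) = 3²·17.6² + 11.6² + 2·[3·17.6·11.6·0.27] = 2922.4 + 330.739 = 3253.14.
Under uncorrelated errors the observed covariances equal the true-score covariances, so only the own-variance terms attenuate.
True-score variance = [3²·17.6²·0.83 + 11.6²·0.60] + 330.739 = 2394.64 + 330.739 = 2725.38.
Reliability = 2725.38 / 3253.14 = 0.8378.

0.8378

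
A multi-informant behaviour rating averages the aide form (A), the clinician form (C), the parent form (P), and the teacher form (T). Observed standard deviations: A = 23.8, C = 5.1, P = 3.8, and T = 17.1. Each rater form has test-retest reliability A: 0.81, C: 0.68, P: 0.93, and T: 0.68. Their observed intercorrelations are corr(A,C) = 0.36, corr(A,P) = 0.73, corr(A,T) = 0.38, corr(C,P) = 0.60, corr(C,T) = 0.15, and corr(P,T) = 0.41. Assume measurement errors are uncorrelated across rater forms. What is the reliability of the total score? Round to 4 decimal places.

0.8625

Var(A+C+P+T) = 23.8² + 5.1² + 3.8² + 17.1² + 2·[23.8·5.1·0.36 + 23.8·3.8·0.73 + 23.8·17.1·0.38 + 5.1·3.8·0.60 + 5.1·17.1·0.15 + 3.8·17.1·0.41] = 899.3 + 631.443 = 1530.74.
Under uncorrelated errors the observed covariances equal the true-score covariances, so only the own-variance terms attenuate.
True-score variance = [23.8²·0.81 + 5.1²·0.68 + 3.8²·0.93 + 17.1²·0.68] + 631.443 = 688.771 + 631.443 = 1320.21.
Reliability = 1320.21 / 1530.74 = 0.8625.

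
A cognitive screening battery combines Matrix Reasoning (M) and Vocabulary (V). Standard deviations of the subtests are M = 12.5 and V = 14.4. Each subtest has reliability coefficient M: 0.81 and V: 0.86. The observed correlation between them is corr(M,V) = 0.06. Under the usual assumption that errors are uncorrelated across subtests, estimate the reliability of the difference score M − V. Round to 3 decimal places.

Var(M−V) = 12.5² + 14.4² − 2·12.5·14.4·0.06 = 363.61 − 21.6 = 342.01.
With uncorrelated errors the cross-covariances are all true-score covariance, so they carry over unchanged; only the diagonal terms shrink to ρᵢσᵢ².
True-score variance = [12.5²·0.81 + 14.4²·0.86] − 21.6 = 304.892 − 21.6 = 283.292.
Reliability = 283.292 / 342.01 = 0.828.

0.828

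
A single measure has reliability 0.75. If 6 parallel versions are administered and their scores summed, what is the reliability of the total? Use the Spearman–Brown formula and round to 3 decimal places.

0.947

ρ_k = kρ / (1 + (k−1)ρ) = 6·0.75 / (1 + 5·0.75) = 4.500 / 4.750 = 0.947.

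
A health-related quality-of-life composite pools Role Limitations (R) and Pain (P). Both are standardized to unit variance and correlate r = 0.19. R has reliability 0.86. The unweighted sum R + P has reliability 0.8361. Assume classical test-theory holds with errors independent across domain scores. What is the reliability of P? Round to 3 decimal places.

0.750

Var(R+P) = 2 + 2·0.19 = 2.380.
True-score variance = ρ_R + ρ_P + 2·0.19, so 0.8361 = (0.86 + ρ_P + 0.38) / 2.380.
ρ_P = 0.8361·2.380 − 0.86 − 0.38 = 0.750.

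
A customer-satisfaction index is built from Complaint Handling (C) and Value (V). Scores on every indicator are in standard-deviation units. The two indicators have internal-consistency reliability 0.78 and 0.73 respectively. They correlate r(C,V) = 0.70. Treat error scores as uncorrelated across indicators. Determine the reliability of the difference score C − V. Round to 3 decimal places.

0.183

Var(C−V) = 1 + 1 − 2·0.70 = 2 − 1.4 = 0.6.
Under uncorrelated errors the observed covariances equal the true-score covariances, so only the own-variance terms attenuate.
True-score variance = [0.78 + 0.73] − 1.4 = 1.51 − 1.4 = 0.11.
Reliability = 0.11 / 0.6 = 0.183.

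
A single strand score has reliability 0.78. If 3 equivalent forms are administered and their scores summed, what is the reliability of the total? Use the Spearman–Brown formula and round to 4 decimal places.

ρ_k = kρ / (1 + (k−1)ρ) = 3·0.78 / (1 + 2·0.78) = 2.340 / 2.560 = 0.9141.

0.9141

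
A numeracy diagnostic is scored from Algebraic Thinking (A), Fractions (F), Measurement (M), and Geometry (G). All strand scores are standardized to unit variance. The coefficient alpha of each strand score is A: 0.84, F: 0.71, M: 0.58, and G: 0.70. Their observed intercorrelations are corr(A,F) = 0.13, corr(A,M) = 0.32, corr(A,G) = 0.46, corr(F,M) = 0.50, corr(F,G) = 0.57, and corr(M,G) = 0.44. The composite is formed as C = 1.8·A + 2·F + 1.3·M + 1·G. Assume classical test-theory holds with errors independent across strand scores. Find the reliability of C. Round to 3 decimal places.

Var(C) = 1.8² + 2² + 1.3² + 1 + 2·[3.6·0.13 + 2.34·0.32 + 1.8·0.46 + 2.6·0.50 + 2·0.57 + 1.3·0.44] = 9.93 + 10.1136 = 20.0436.
With uncorrelated errors the cross-covariances are all true-score covariance, so they carry over unchanged; only the diagonal terms shrink to ρᵢσᵢ².
True-score variance = [1.8²·0.84 + 2²·0.71 + 1.3²·0.58 + 0.70] + 10.1136 = 7.2418 + 10.1136 = 17.3554.
Reliability = 17.3554 / 20.0436 = 0.866.

0.866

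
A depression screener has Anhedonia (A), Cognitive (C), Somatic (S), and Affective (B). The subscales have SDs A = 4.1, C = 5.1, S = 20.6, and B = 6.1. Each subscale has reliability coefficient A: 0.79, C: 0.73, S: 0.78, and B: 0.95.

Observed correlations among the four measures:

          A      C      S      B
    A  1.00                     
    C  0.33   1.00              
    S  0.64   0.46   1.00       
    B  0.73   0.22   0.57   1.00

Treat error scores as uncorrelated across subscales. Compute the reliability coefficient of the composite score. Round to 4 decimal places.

Var(A+C+S+B) = 4.1² + 5.1² + 20.6² + 6.1² + 2·[4.1·5.1·0.33 + 4.1·20.6·0.64 + 4.1·6.1·0.73 + 5.1·20.6·0.46 + 5.1·6.1·0.22 + 20.6·6.1·0.57] = 504.39 + 412.02 = 916.41.
Because errors are independent across components, Cov(Tᵢ,Tⱼ) = Cov(Xᵢ,Xⱼ); the off-diagonal part of the true-score variance is the same as above.
True-score variance = [4.1²·0.79 + 5.1²·0.73 + 20.6²·0.78 + 6.1²·0.95] + 412.02 = 398.618 + 412.02 = 810.638.
Reliability = 810.638 / 916.41 = 0.8846.

0.8846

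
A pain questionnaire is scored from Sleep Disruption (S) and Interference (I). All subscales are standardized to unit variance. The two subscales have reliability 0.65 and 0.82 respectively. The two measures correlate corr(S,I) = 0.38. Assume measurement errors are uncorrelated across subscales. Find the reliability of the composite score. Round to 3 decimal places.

Var(S+I) = 2 + 2·[0.38] = 2 + 0.76 = 2.76.
Because errors are independent across components, Cov(Tᵢ,Tⱼ) = Cov(Xᵢ,Xⱼ); the off-diagonal part of the true-score variance is the same as above.
True-score variance = [0.65 + 0.82] + 0.76 = 1.47 + 0.76 = 2.23.
Reliability = 2.23 / 2.76 = 0.808.

0.808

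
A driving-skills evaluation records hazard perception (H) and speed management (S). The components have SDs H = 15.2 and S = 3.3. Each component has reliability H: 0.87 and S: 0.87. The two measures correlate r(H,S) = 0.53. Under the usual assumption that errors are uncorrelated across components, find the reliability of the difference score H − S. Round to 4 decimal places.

0.8334

Var(H−S) = 15.2² + 3.3² − 2·15.2·3.3·0.53 = 241.93 − 53.1696 = 188.76.
Under uncorrelated errors the observed covariances equal the true-score covariances, so only the own-variance terms attenuate.
True-score variance = [15.2²·0.87 + 3.3²·0.87] − 53.1696 = 210.479 − 53.1696 = 157.309.
Reliability = 157.309 / 188.76 = 0.8334.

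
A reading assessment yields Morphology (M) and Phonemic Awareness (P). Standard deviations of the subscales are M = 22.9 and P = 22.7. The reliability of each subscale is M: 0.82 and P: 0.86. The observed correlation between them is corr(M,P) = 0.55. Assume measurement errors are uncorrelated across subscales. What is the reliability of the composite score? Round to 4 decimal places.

Var(M+P) = 22.9² + 22.7² + 2·[22.9·22.7·0.55] = 1039.7 + 571.813 = 1611.51.
Because errors are independent across components, Cov(Tᵢ,Tⱼ) = Cov(Xᵢ,Xⱼ); the off-diagonal part of the true-score variance is the same as above.
True-score variance = [22.9²·0.82 + 22.7²·0.86] + 571.813 = 873.166 + 571.813 = 1444.98.
Reliability = 1444.98 / 1611.51 = 0.8967.

0.8967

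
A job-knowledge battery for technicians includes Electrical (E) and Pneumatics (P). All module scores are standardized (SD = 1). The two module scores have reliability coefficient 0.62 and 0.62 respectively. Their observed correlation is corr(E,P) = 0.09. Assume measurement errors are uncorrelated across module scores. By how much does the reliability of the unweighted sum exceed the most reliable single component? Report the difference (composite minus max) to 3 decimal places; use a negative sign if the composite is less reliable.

0.031

Var(sum) = 2 + 0.18 = 2.18; true-score variance = 1.24 + 0.18 = 1.42; composite reliability = 0.6514.
Max component reliability = 0.6200.
Difference = 0.6514 − 0.6200 = 0.031.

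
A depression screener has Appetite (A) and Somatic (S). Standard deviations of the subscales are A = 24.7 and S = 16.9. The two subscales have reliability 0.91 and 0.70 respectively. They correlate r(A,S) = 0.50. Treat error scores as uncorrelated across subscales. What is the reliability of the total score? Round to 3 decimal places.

Var(A+S) = 24.7² + 16.9² + 2·[24.7·16.9·0.50] = 895.7 + 417.43 = 1313.13.
Under uncorrelated errors the observed covariances equal the true-score covariances, so only the own-variance terms attenuate.
True-score variance = [24.7²·0.91 + 16.9²·0.70] + 417.43 = 755.109 + 417.43 = 1172.54.
Reliability = 1172.54 / 1313.13 = 0.893.

0.893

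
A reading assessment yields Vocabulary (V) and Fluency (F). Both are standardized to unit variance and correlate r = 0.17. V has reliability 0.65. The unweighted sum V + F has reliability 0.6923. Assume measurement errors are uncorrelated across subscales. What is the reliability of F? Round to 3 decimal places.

Var(V+F) = 2 + 2·0.17 = 2.340.
True-score variance = ρ_V + ρ_F + 2·0.17, so 0.6923 = (0.65 + ρ_F + 0.34) / 2.340.
ρ_F = 0.6923·2.340 − 0.65 − 0.34 = 0.630.

0.630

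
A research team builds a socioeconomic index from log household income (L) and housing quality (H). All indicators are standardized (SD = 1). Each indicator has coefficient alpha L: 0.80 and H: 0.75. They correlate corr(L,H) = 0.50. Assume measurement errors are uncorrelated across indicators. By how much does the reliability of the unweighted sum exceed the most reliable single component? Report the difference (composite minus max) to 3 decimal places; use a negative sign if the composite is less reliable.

Var(sum) = 2 + 1 = 3; true-score variance = 1.55 + 1 = 2.55; composite reliability = 0.8500.
Max component reliability = 0.8000.
Difference = 0.8500 − 0.8000 = 0.050.

0.050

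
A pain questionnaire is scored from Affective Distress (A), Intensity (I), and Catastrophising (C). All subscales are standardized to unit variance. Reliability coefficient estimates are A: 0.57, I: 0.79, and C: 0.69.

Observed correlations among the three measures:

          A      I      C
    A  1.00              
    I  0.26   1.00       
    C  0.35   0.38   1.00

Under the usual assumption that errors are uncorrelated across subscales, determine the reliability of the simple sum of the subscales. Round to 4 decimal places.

Var(A+I+C) = 3 + 2·[0.26 + 0.35 + 0.38] = 3 + 1.98 = 4.98.
Under uncorrelated errors the observed covariances equal the true-score covariances, so only the own-variance terms attenuate.
True-score variance = [0.57 + 0.79 + 0.69] + 1.98 = 2.05 + 1.98 = 4.03.
Reliability = 4.03 / 4.98 = 0.8092.

0.8092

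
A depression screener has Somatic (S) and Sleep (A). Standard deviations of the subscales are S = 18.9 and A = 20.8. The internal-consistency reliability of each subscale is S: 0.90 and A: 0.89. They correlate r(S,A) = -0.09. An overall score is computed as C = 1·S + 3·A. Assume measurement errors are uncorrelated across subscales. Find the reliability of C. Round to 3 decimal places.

0.885

Var(C) = 18.9² + 3²·20.8² + 2·[3·18.9·20.8·(-0.09)] = 4250.97 − 212.285 = 4038.69.
Under uncorrelated errors the observed covariances equal the true-score covariances, so only the own-variance terms attenuate.
True-score variance = [18.9²·0.90 + 3²·20.8²·0.89] − 212.285 = 3786.94 − 212.285 = 3574.65.
Reliability = 3574.65 / 4038.69 = 0.885.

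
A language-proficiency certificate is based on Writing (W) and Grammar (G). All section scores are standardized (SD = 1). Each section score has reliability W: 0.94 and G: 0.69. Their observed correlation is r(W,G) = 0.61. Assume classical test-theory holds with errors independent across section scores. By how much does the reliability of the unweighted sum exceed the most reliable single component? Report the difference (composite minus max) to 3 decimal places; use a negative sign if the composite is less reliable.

Var(sum) = 2 + 1.22 = 3.22; true-score variance = 1.63 + 1.22 = 2.85; composite reliability = 0.8851.
Max component reliability = 0.9400.
Difference = 0.8851 − 0.9400 = -0.055.

-0.055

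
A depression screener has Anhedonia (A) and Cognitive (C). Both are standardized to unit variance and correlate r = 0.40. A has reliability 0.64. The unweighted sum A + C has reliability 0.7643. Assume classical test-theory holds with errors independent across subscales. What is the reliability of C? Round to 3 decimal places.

0.700

Var(A+C) = 2 + 2·0.40 = 2.800.
True-score variance = ρ_A + ρ_C + 2·0.40, so 0.7643 = (0.64 + ρ_C + 0.80) / 2.800.
ρ_C = 0.7643·2.800 − 0.64 − 0.80 = 0.700.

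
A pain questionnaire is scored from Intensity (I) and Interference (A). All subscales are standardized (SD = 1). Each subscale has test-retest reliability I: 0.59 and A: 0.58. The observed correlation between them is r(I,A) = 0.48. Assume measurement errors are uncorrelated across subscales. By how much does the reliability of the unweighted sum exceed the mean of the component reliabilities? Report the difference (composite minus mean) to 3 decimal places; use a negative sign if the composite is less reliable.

Var(sum) = 2 + 0.96 = 2.96; true-score variance = 1.17 + 0.96 = 2.13; composite reliability = 0.7196.
Mean component reliability = 0.5850.
Difference = 0.7196 − 0.5850 = 0.135.

0.135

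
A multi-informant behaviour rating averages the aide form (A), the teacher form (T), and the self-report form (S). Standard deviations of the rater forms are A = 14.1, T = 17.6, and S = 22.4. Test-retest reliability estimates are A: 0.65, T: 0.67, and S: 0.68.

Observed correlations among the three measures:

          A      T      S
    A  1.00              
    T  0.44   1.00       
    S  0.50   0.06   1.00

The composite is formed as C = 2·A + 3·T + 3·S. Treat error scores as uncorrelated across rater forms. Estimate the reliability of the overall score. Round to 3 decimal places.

0.775

Var(C) = 2²·14.1² + 3²·17.6² + 3²·22.4² + 2·[6·14.1·17.6·0.44 + 6·14.1·22.4·0.50 + 9·17.6·22.4·0.06] = 8098.92 + 3631.1 = 11730.
Because errors are independent across components, Cov(Tᵢ,Tⱼ) = Cov(Xᵢ,Xⱼ); the off-diagonal part of the true-score variance is the same as above.
True-score variance = [2²·14.1²·0.65 + 3²·17.6²·0.67 + 3²·22.4²·0.68] + 3631.1 = 5455.53 + 3631.1 = 9086.63.
Reliability = 9086.63 / 11730 = 0.775.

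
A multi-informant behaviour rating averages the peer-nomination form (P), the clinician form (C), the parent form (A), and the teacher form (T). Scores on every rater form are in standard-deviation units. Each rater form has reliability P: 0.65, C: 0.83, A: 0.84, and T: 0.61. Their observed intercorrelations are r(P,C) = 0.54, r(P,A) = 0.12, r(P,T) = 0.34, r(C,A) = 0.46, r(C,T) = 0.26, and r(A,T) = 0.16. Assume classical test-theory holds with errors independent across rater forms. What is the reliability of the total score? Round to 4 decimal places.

Var(P+C+A+T) = 4 + 2·[0.54 + 0.12 + 0.34 + 0.46 + 0.26 + 0.16] = 4 + 3.76 = 7.76.
Because errors are independent across components, Cov(Tᵢ,Tⱼ) = Cov(Xᵢ,Xⱼ); the off-diagonal part of the true-score variance is the same as above.
True-score variance = [0.65 + 0.83 + 0.84 + 0.61] + 3.76 = 2.93 + 3.76 = 6.69.
Reliability = 6.69 / 7.76 = 0.8621.

0.8621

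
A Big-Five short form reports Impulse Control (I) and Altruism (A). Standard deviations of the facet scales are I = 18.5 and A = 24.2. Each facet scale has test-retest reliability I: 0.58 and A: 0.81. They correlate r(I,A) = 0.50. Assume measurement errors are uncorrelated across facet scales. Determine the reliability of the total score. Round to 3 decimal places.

0.815

Var(I+A) = 18.5² + 24.2² + 2·[18.5·24.2·0.50] = 927.89 + 447.7 = 1375.59.
Because errors are independent across components, Cov(Tᵢ,Tⱼ) = Cov(Xᵢ,Xⱼ); the off-diagonal part of the true-score variance is the same as above.
True-score variance = [18.5²·0.58 + 24.2²·0.81] + 447.7 = 672.873 + 447.7 = 1120.57.
Reliability = 1120.57 / 1375.59 = 0.815.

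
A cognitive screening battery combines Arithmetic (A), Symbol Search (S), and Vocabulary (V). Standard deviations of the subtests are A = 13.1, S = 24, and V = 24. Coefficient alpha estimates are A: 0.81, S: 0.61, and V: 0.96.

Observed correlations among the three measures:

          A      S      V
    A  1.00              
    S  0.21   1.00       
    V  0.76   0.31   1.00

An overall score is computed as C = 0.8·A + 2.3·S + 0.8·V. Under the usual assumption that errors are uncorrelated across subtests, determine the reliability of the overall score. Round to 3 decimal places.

Var(C) = 0.8²·13.1² + 2.3²·24² + 0.8²·24² + 2·[1.84·13.1·24·0.21 + 0.64·13.1·24·0.76 + 1.84·24·24·0.31] = 3525.51 + 1205.92 = 4731.43.
Under uncorrelated errors the observed covariances equal the true-score covariances, so only the own-variance terms attenuate.
True-score variance = [0.8²·13.1²·0.81 + 2.3²·24²·0.61 + 0.8²·24²·0.96] + 1205.92 = 2301.55 + 1205.92 = 3507.47.
Reliability = 3507.47 / 4731.43 = 0.741.

0.741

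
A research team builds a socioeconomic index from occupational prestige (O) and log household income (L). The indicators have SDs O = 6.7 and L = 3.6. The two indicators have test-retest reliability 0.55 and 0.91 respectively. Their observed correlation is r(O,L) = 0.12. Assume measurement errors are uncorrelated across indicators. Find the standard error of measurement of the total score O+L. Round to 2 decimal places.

Var(total) = 57.85 + 5.7888 = 63.6388.
True-score variance = 36.4831 + 5.7888 = 42.2719, so reliability = 0.6642.
Error variance = 63.6388 − 42.2719 = 21.3669; SEM = √21.3669 = 4.62.

4.62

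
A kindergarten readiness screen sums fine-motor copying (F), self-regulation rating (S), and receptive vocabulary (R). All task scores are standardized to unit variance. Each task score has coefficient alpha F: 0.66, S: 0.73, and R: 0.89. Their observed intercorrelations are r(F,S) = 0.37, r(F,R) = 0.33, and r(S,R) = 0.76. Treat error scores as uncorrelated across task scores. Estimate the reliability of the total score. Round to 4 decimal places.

0.8784

Var(F+S+R) = 3 + 2·[0.37 + 0.33 + 0.76] = 3 + 2.92 = 5.92.
With uncorrelated errors the cross-covariances are all true-score covariance, so they carry over unchanged; only the diagonal terms shrink to ρᵢσᵢ².
True-score variance = [0.66 + 0.73 + 0.89] + 2.92 = 2.28 + 2.92 = 5.2.
Reliability = 5.2 / 5.92 = 0.8784.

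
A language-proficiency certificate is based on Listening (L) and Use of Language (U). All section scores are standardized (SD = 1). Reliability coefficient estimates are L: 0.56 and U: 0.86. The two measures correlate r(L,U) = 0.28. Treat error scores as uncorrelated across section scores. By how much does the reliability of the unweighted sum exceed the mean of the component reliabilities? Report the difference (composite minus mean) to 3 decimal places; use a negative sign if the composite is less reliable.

Var(sum) = 2 + 0.56 = 2.56; true-score variance = 1.42 + 0.56 = 1.98; composite reliability = 0.7734.
Mean component reliability = 0.7100.
Difference = 0.7734 − 0.7100 = 0.063.

0.063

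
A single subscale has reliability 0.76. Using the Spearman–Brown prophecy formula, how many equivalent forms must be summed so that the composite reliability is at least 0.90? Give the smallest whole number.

3

k ≥ ρ*(1−ρ₁)/(ρ₁(1−ρ*)) = 0.90·0.24 / (0.76·0.10) = 2.842.
Smallest integer k = 3.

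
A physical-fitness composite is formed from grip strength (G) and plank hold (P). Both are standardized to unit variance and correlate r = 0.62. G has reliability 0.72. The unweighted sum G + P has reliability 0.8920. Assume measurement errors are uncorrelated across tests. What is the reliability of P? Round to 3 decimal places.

0.930

Var(G+P) = 2 + 2·0.62 = 3.240.
True-score variance = ρ_G + ρ_P + 2·0.62, so 0.8920 = (0.72 + ρ_P + 1.24) / 3.240.
ρ_P = 0.8920·3.240 − 0.72 − 1.24 = 0.930.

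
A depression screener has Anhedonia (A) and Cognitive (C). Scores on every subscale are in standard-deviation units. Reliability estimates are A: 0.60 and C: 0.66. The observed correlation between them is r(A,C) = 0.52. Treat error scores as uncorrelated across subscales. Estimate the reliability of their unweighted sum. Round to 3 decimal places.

Var(A+C) = 2 + 2·[0.52] = 2 + 1.04 = 3.04.
Under uncorrelated errors the observed covariances equal the true-score covariances, so only the own-variance terms attenuate.
True-score variance = [0.60 + 0.66] + 1.04 = 1.26 + 1.04 = 2.3.
Reliability = 2.3 / 3.04 = 0.757.

0.757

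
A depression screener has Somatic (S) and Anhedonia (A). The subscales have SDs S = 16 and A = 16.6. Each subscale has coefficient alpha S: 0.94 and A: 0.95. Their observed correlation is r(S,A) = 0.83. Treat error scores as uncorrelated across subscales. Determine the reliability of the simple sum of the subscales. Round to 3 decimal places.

Var(S+A) = 16² + 16.6² + 2·[16·16.6·0.83] = 531.56 + 440.896 = 972.456.
With uncorrelated errors the cross-covariances are all true-score covariance, so they carry over unchanged; only the diagonal terms shrink to ρᵢσᵢ².
True-score variance = [16²·0.94 + 16.6²·0.95] + 440.896 = 502.422 + 440.896 = 943.318.
Reliability = 943.318 / 972.456 = 0.970.

0.970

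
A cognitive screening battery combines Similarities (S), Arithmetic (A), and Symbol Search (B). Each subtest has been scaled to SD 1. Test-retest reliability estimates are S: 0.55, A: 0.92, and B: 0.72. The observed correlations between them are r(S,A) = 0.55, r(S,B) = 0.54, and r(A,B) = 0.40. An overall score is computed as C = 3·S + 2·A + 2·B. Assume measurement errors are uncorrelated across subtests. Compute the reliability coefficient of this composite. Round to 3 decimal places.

Var(C) = 3² + 2² + 2² + 2·[6·0.55 + 6·0.54 + 4·0.40] = 17 + 16.28 = 33.28.
With uncorrelated errors the cross-covariances are all true-score covariance, so they carry over unchanged; only the diagonal terms shrink to ρᵢσᵢ².
True-score variance = [3²·0.55 + 2²·0.92 + 2²·0.72] + 16.28 = 11.51 + 16.28 = 27.79.
Reliability = 27.79 / 33.28 = 0.835.

0.835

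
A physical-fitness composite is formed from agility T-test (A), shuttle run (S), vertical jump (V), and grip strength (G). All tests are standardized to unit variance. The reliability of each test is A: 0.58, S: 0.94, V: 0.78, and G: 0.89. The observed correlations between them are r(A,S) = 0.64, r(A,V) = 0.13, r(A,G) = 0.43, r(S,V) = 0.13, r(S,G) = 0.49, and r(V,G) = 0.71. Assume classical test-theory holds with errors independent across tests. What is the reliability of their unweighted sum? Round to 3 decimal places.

Var(A+S+V+G) = 4 + 2·[0.64 + 0.13 + 0.43 + 0.13 + 0.49 + 0.71] = 4 + 5.06 = 9.06.
Because errors are independent across components, Cov(Tᵢ,Tⱼ) = Cov(Xᵢ,Xⱼ); the off-diagonal part of the true-score variance is the same as above.
True-score variance = [0.58 + 0.94 + 0.78 + 0.89] + 5.06 = 3.19 + 5.06 = 8.25.
Reliability = 8.25 / 9.06 = 0.911.

0.911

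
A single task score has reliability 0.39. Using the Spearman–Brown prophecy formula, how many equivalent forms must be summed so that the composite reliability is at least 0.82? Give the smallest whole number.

k ≥ ρ*(1−ρ₁)/(ρ₁(1−ρ*)) = 0.82·0.61 / (0.39·0.18) = 7.125.
Smallest integer k = 8.

8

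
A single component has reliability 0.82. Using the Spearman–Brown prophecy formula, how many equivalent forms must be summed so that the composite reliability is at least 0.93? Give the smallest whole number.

3

k ≥ ρ*(1−ρ₁)/(ρ₁(1−ρ*)) = 0.93·0.18 / (0.82·0.07) = 2.916.
Smallest integer k = 3.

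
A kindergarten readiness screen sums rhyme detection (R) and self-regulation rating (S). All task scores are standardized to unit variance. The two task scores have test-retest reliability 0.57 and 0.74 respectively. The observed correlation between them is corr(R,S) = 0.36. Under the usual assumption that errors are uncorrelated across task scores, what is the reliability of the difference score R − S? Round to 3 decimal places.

0.461

Var(R−S) = 1 + 1 − 2·0.36 = 2 − 0.72 = 1.28.
Because errors are independent across components, Cov(Tᵢ,Tⱼ) = Cov(Xᵢ,Xⱼ); the off-diagonal part of the true-score variance is the same as above.
True-score variance = [0.57 + 0.74] − 0.72 = 1.31 − 0.72 = 0.59.
Reliability = 0.59 / 1.28 = 0.461.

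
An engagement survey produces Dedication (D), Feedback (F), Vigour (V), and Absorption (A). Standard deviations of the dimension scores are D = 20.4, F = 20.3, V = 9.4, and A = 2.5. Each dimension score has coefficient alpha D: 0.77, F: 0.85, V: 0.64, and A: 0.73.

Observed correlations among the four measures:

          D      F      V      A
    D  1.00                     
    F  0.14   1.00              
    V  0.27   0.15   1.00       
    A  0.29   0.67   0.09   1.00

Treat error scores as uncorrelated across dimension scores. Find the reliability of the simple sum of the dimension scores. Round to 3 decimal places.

Var(D+F+V+A) = 20.4² + 20.3² + 9.4² + 2.5² + 2·[20.4·20.3·0.14 + 20.4·9.4·0.27 + 20.4·2.5·0.29 + 20.3·9.4·0.15 + 20.3·2.5·0.67 + 9.4·2.5·0.09] = 922.86 + 378.565 = 1301.42.
Because errors are independent across components, Cov(Tᵢ,Tⱼ) = Cov(Xᵢ,Xⱼ); the off-diagonal part of the true-score variance is the same as above.
True-score variance = [20.4²·0.77 + 20.3²·0.85 + 9.4²·0.64 + 2.5²·0.73] + 378.565 = 731.833 + 378.565 = 1110.4.
Reliability = 1110.4 / 1301.42 = 0.853.

0.853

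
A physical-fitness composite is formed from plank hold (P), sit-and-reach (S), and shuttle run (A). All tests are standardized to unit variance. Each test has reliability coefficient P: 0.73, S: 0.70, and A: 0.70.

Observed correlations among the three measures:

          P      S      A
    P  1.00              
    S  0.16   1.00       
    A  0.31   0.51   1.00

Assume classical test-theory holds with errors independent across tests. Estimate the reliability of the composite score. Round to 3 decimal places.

0.825

Var(P+S+A) = 3 + 2·[0.16 + 0.31 + 0.51] = 3 + 1.96 = 4.96.
Because errors are independent across components, Cov(Tᵢ,Tⱼ) = Cov(Xᵢ,Xⱼ); the off-diagonal part of the true-score variance is the same as above.
True-score variance = [0.73 + 0.70 + 0.70] + 1.96 = 2.13 + 1.96 = 4.09.
Reliability = 4.09 / 4.96 = 0.825.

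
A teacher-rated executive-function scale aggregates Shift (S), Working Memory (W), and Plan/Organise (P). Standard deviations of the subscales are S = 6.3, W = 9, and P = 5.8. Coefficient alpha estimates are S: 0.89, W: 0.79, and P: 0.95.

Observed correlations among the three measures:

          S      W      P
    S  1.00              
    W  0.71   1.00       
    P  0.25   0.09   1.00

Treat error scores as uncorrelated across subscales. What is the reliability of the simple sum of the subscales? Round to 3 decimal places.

Var(S+W+P) = 6.3² + 9² + 5.8² + 2·[6.3·9·0.71 + 6.3·5.8·0.25 + 9·5.8·0.09] = 154.33 + 108.18 = 262.51.
Because errors are independent across components, Cov(Tᵢ,Tⱼ) = Cov(Xᵢ,Xⱼ); the off-diagonal part of the true-score variance is the same as above.
True-score variance = [6.3²·0.89 + 9²·0.79 + 5.8²·0.95] + 108.18 = 131.272 + 108.18 = 239.452.
Reliability = 239.452 / 262.51 = 0.912.

0.912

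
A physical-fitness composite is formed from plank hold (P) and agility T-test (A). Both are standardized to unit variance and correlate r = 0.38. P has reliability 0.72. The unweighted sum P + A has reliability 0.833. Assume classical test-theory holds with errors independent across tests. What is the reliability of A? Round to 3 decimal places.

Var(P+A) = 2 + 2·0.38 = 2.760.
True-score variance = ρ_P + ρ_A + 2·0.38, so 0.833 = (0.72 + ρ_A + 0.76) / 2.760.
ρ_A = 0.833·2.760 − 0.72 − 0.76 = 0.819.

0.819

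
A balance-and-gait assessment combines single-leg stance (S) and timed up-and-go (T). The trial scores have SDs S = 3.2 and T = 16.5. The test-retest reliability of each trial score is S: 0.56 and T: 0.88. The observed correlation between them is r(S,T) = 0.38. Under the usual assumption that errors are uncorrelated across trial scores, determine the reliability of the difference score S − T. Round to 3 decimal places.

Var(S−T) = 3.2² + 16.5² − 2·3.2·16.5·0.38 = 282.49 − 40.128 = 242.362.
With uncorrelated errors the cross-covariances are all true-score covariance, so they carry over unchanged; only the diagonal terms shrink to ρᵢσᵢ².
True-score variance = [3.2²·0.56 + 16.5²·0.88] − 40.128 = 245.314 − 40.128 = 205.186.
Reliability = 205.186 / 242.362 = 0.847.

0.847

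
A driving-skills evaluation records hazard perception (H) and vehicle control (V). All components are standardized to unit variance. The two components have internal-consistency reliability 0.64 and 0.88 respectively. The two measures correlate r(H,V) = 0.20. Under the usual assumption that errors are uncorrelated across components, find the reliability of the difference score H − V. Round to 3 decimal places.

Var(H−V) = 1 + 1 − 2·0.20 = 2 − 0.4 = 1.6.
Under uncorrelated errors the observed covariances equal the true-score covariances, so only the own-variance terms attenuate.
True-score variance = [0.64 + 0.88] − 0.4 = 1.52 − 0.4 = 1.12.
Reliability = 1.12 / 1.6 = 0.700.

0.700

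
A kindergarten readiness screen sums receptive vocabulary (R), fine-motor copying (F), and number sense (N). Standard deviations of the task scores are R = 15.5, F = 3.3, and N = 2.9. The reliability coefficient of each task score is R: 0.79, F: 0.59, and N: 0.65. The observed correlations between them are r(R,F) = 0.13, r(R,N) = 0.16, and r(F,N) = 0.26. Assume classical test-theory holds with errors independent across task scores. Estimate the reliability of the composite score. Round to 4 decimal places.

Var(R+F+N) = 15.5² + 3.3² + 2.9² + 2·[15.5·3.3·0.13 + 15.5·2.9·0.16 + 3.3·2.9·0.26] = 259.55 + 32.6594 = 292.209.
With uncorrelated errors the cross-covariances are all true-score covariance, so they carry over unchanged; only the diagonal terms shrink to ρᵢσᵢ².
True-score variance = [15.5²·0.79 + 3.3²·0.59 + 2.9²·0.65] + 32.6594 = 201.689 + 32.6594 = 234.349.
Reliability = 234.349 / 292.209 = 0.8020.

0.8020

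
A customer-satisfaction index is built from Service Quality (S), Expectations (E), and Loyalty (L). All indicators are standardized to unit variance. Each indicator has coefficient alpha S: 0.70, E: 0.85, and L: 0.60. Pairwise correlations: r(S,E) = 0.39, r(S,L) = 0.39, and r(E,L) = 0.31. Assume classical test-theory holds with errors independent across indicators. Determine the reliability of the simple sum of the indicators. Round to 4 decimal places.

Var(S+E+L) = 3 + 2·[0.39 + 0.39 + 0.31] = 3 + 2.18 = 5.18.
Because errors are independent across components, Cov(Tᵢ,Tⱼ) = Cov(Xᵢ,Xⱼ); the off-diagonal part of the true-score variance is the same as above.
True-score variance = [0.70 + 0.85 + 0.60] + 2.18 = 2.15 + 2.18 = 4.33.
Reliability = 4.33 / 5.18 = 0.8359.

0.8359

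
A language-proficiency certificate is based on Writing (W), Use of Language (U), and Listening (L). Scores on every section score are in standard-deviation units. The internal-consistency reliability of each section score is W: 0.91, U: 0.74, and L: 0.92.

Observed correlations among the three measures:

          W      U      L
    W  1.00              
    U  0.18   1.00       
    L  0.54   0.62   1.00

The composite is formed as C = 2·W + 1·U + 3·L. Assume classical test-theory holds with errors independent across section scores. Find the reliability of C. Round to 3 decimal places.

0.946

Var(C) = 2² + 1 + 3² + 2·[2·0.18 + 6·0.54 + 3·0.62] = 14 + 10.92 = 24.92.
With uncorrelated errors the cross-covariances are all true-score covariance, so they carry over unchanged; only the diagonal terms shrink to ρᵢσᵢ².
True-score variance = [2²·0.91 + 0.74 + 3²·0.92] + 10.92 = 12.66 + 10.92 = 23.58.
Reliability = 23.58 / 24.92 = 0.946.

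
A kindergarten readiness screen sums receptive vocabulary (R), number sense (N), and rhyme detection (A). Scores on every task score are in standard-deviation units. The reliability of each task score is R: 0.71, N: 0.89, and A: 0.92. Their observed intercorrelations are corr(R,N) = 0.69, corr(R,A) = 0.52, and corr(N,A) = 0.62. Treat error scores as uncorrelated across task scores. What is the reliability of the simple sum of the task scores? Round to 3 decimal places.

Var(R+N+A) = 3 + 2·[0.69 + 0.52 + 0.62] = 3 + 3.66 = 6.66.
With uncorrelated errors the cross-covariances are all true-score covariance, so they carry over unchanged; only the diagonal terms shrink to ρᵢσᵢ².
True-score variance = [0.71 + 0.89 + 0.92] + 3.66 = 2.52 + 3.66 = 6.18.
Reliability = 6.18 / 6.66 = 0.928.

0.928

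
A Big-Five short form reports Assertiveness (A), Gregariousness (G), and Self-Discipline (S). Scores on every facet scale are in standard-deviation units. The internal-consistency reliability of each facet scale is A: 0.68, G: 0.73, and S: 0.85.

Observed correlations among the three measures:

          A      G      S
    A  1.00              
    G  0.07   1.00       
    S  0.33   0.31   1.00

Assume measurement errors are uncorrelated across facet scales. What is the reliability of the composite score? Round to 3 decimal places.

Var(A+G+S) = 3 + 2·[0.07 + 0.33 + 0.31] = 3 + 1.42 = 4.42.
Under uncorrelated errors the observed covariances equal the true-score covariances, so only the own-variance terms attenuate.
True-score variance = [0.68 + 0.73 + 0.85] + 1.42 = 2.26 + 1.42 = 3.68.
Reliability = 3.68 / 4.42 = 0.833.

0.833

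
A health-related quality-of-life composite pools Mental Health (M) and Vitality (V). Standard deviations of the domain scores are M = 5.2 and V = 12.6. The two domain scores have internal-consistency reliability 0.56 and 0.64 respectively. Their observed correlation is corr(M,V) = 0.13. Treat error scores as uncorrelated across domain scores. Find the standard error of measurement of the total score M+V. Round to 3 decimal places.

Var(total) = 185.8 + 17.0352 = 202.835.
True-score variance = 116.749 + 17.0352 = 133.784, so reliability = 0.6596.
Error variance = 202.835 − 133.784 = 69.0512; SEM = √69.0512 = 8.310.

8.310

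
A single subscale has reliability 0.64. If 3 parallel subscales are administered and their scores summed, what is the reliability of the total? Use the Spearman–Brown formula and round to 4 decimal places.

ρ_k = kρ / (1 + (k−1)ρ) = 3·0.64 / (1 + 2·0.64) = 1.920 / 2.280 = 0.8421.

0.8421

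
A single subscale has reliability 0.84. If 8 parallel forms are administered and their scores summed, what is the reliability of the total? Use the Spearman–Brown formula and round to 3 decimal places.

ρ_k = kρ / (1 + (k−1)ρ) = 8·0.84 / (1 + 7·0.84) = 6.720 / 6.880 = 0.977.

0.977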